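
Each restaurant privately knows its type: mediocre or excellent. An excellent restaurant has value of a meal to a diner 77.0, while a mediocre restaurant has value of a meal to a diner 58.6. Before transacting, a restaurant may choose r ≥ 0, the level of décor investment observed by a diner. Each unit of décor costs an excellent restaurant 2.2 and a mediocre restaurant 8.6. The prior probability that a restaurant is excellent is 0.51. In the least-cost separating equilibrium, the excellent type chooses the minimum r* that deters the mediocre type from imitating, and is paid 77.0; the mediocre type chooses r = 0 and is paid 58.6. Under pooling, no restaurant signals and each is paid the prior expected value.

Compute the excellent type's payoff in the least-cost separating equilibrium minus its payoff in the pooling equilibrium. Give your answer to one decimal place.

Least-cost separating signal: r* solves 58.6 = 77.0 − 8.6·r*, so r* = (77.0 − 58.6)/8.6 ≈ 2.1395.
Excellent type's separating payoff: 77.0 − 2.2 × r* = 77.0 − 2.2 × (77.0 − 58.6)/8.6 = 77.0 − 40.48/8.6 ≈ 72.293.
Pooling payoff: 0.51 × 77.0 + 0.49 × 58.6 = 67.984.
Difference: 72.293 − 67.984 = 4.309, i.e. 4.3 to one decimal place.
The excellent type prefers to separate.

4.3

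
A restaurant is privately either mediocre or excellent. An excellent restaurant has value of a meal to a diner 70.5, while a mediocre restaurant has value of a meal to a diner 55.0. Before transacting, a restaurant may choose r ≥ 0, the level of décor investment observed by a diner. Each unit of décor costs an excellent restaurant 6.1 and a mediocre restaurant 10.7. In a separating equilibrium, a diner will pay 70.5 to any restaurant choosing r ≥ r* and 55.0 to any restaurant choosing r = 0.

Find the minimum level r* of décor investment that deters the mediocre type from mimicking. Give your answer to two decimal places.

A mediocre restaurant choosing r = 0 receives 55.0.
Imitating at r* instead would pay 70.5 at cost 10.7·r*, netting 70.5 − 10.7·r*.
Indifference: 55.0 = 70.5 − 10.7·r*, so r* = (70.5 − 55.0) / 10.7 ≈ 1.45.
This is the mediocre type's binding incentive-compatibility constraint; any r ≥ 1.45 sustains separation on that side.

1.45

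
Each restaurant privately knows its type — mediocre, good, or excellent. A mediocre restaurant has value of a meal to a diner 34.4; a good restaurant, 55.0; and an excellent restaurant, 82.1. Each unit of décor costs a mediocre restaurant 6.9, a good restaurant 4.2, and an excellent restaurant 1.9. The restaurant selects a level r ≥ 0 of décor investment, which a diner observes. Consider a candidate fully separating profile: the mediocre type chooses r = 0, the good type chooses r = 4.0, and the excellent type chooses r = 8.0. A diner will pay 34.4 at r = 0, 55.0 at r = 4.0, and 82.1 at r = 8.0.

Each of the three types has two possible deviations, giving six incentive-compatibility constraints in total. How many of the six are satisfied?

5

Mediocre (own payoff 34.4): to r=4.0 gives 55.0 − 6.9×4.0 = 27.4 → no gain ✓; to r=8.0 gives 82.1 − 6.9×8.0 = 26.9 → no gain ✓.
Good (own payoff 55.0 − 4.2×4.0 = 38.2): to r=0 gives 34.4 → no gain ✓; to r=8.0 gives 82.1 − 4.2×8.0 = 48.5 → profitable ✗.
Excellent (own payoff 82.1 − 1.9×8.0 = 66.9): to r=0 gives 34.4 → no gain ✓; to r=4.0 gives 55.0 − 1.9×4.0 = 47.4 → no gain ✓.
5 of the 6 constraints hold; not an equilibrium.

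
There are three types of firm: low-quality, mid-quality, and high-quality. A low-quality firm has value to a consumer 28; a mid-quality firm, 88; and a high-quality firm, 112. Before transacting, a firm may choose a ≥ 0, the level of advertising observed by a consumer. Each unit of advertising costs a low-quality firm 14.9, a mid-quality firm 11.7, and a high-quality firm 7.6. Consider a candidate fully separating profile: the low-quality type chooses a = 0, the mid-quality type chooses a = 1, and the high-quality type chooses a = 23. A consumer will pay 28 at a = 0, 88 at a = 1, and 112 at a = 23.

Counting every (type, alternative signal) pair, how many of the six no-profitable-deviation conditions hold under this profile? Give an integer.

Mid-quality (own payoff 88 − 11.7×1 = 76.3): to a=0 gives 28 → no gain ✓; to a=23 gives 112 − 11.7×23 = -157.1 → no gain ✓.
Low-quality (own payoff 28): to a=1 gives 88 − 14.9×1 = 73.1 → profitable ✗; to a=23 gives 112 − 14.9×23 = -230.7 → no gain ✓.
High-quality (own payoff 112 − 7.6×23 = -62.8): to a=0 gives 28 → profitable ✗; to a=1 gives 88 − 7.6×1 = 80.4 → profitable ✗.
3 of the 6 constraints hold; not an equilibrium.

3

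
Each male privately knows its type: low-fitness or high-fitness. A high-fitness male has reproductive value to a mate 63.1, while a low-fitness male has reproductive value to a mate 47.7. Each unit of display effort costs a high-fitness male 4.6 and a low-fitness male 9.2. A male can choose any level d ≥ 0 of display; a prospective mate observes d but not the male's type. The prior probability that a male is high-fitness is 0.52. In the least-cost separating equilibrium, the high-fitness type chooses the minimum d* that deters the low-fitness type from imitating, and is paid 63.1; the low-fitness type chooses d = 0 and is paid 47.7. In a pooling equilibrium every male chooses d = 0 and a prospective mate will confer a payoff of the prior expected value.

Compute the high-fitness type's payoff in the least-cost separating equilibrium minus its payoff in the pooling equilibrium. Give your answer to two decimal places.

-0.31

Least-cost separating signal: d* solves 47.7 = 63.1 − 9.2·d*, so d* = (63.1 − 47.7)/9.2 ≈ 1.6739.
High-fitness type's separating payoff: 63.1 − 4.6 × d* = 63.1 − 4.6 × (63.1 − 47.7)/9.2 = 63.1 − 70.84/9.2 = 55.4.
Pooling payoff: 0.52 × 63.1 + 0.48 × 47.7 = 55.708.
Difference: 55.4 − 55.708 = -0.308, i.e. -0.31 to two decimal places.
The high-fitness type would prefer the pooling outcome.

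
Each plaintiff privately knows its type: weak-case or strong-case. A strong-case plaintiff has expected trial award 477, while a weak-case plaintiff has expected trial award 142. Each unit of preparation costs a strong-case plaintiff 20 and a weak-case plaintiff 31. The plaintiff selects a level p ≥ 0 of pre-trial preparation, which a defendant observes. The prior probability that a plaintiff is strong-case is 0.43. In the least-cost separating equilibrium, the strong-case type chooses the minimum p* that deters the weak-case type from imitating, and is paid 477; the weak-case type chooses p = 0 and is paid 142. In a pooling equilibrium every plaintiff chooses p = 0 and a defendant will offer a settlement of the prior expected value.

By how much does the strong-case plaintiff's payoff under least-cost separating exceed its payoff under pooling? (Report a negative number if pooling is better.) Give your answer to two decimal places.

Least-cost separating signal: p* solves 142 = 477 − 31·p*, so p* = (477 − 142)/31 ≈ 10.8065.
Strong-case type's separating payoff: 477 − 20 × p* = 477 − 20 × (477 − 142)/31 = 477 − 6700/31 ≈ 260.8710.
Pooling payoff: 0.43 × 477 + 0.57 × 142 = 286.05.
Difference: 260.8710 − 286.05 = -25.179, i.e. -25.18 to two decimal places.
The strong-case type would prefer the pooling outcome.

-25.18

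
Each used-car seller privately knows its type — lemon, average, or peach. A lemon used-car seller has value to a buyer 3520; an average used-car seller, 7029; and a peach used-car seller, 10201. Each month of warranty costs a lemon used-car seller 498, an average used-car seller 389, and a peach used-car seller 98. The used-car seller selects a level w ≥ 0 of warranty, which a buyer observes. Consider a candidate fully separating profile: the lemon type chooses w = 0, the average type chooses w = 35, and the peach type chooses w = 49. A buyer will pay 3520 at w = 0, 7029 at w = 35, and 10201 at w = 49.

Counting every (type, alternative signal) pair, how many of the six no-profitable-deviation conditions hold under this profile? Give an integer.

5

Average (own payoff 7029 − 389×35 = -6586): to w=0 gives 3520 → profitable ✗; to w=49 gives 10201 − 389×49 = -8860 → no gain ✓.
Lemon (own payoff 3520): to w=35 gives 7029 − 498×35 = -10401 → no gain ✓; to w=49 gives 10201 − 498×49 = -14201 → no gain ✓.
Peach (own payoff 10201 − 98×49 = 5399): to w=0 gives 3520 → no gain ✓; to w=35 gives 7029 − 98×35 = 3599 → no gain ✓.
5 of the 6 constraints hold; not an equilibrium.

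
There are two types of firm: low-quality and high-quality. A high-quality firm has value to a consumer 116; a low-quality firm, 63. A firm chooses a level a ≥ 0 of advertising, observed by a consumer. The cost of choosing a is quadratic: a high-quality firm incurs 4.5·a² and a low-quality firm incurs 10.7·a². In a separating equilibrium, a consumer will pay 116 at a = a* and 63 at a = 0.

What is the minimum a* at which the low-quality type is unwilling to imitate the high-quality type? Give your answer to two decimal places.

The low-quality type at a = 0 receives 63; imitating at a* yields 116 − 10.7·a*².
Indifference: 63 = 116 − 10.7·a*², so a*² = (116 − 63) / 10.7 ≈ 4.9533.
a* = √4.9533 ≈ 2.23.

2.23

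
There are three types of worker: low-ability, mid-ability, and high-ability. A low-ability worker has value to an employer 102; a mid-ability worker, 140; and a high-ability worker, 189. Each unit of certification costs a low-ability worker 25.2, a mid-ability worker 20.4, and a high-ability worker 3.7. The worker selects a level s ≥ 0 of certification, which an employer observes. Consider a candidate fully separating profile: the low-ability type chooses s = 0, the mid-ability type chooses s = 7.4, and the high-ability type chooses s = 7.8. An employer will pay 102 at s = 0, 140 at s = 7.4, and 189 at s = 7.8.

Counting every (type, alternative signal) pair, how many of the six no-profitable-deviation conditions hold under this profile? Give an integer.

High-ability (own payoff 189 − 3.7×7.8 = 160.14): to s=0 gives 102 → no gain ✓; to s=7.4 gives 140 − 3.7×7.4 = 112.62 → no gain ✓.
Mid-ability (own payoff 140 − 20.4×7.4 = -10.96): to s=0 gives 102 → profitable ✗; to s=7.8 gives 189 − 20.4×7.8 = 29.88 → profitable ✗.
Low-ability (own payoff 102): to s=7.4 gives 140 − 25.2×7.4 = -46.48 → no gain ✓; to s=7.8 gives 189 − 25.2×7.8 = -7.56 → no gain ✓.
4 of the 6 constraints hold; not an equilibrium.

4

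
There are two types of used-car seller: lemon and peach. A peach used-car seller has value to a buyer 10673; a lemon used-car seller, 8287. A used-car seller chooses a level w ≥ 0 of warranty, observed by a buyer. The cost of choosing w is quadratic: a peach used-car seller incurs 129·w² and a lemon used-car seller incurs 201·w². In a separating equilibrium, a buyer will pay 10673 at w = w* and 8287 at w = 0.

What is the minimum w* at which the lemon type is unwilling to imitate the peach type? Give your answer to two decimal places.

The lemon type at w = 0 receives 8287; imitating at w* yields 10673 − 201·w*².
Indifference: 8287 = 10673 − 201·w*², so w*² = (10673 − 8287) / 201 ≈ 11.8706.
w* = √11.8706 ≈ 3.45.

3.45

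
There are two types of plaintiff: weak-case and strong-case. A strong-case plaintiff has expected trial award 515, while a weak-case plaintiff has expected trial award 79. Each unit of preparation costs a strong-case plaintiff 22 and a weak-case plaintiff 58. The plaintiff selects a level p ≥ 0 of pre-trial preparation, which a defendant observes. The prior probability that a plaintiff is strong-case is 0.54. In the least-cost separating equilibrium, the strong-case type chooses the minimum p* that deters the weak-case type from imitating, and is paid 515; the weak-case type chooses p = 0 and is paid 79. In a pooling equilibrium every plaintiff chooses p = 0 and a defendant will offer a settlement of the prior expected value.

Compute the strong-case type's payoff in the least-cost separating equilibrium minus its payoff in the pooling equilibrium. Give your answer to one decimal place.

35.2

Least-cost separating signal: p* solves 79 = 515 − 58·p*, so p* = (515 − 79)/58 ≈ 7.5172.
Strong-case type's separating payoff: 515 − 22 × p* = 515 − 22 × (515 − 79)/58 = 515 − 9592/58 ≈ 349.621.
Pooling payoff: 0.54 × 515 + 0.46 × 79 = 314.44.
Difference: 349.621 − 314.44 = 35.181, i.e. 35.2 to one decimal place.
The strong-case type prefers to separate.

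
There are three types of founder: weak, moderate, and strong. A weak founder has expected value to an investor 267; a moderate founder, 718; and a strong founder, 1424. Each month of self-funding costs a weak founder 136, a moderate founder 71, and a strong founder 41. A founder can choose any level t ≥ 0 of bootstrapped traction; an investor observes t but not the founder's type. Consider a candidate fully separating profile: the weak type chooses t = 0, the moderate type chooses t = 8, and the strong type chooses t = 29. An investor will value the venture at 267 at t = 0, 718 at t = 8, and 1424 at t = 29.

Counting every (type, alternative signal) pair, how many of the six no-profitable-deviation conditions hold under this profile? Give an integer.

Moderate (own payoff 718 − 71×8 = 150): to t=0 gives 267 → profitable ✗; to t=29 gives 1424 − 71×29 = -635 → no gain ✓.
Weak (own payoff 267): to t=8 gives 718 − 136×8 = -370 → no gain ✓; to t=29 gives 1424 − 136×29 = -2520 → no gain ✓.
Strong (own payoff 1424 − 41×29 = 235): to t=0 gives 267 → profitable ✗; to t=8 gives 718 − 41×8 = 390 → profitable ✗.
3 of the 6 constraints hold; not an equilibrium.

3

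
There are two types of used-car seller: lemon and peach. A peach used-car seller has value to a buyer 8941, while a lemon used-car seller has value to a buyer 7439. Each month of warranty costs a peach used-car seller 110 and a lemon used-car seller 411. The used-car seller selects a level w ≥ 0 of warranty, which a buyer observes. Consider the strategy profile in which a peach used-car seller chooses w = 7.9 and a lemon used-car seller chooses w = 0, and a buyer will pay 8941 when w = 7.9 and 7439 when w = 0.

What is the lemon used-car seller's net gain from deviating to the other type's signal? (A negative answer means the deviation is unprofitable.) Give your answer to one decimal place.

Playing w = 0 the lemon used-car seller receives 7439.
Deviating to w = 7.9 brings payment 8941 at cost 411 × 7.9 = 3246.9, netting 5694.1.
Gain from deviating: 5694.1 − 7439 = -1744.9.
The gain is negative, so the lemon type's incentive-compatibility constraint is satisfied.

-1744.9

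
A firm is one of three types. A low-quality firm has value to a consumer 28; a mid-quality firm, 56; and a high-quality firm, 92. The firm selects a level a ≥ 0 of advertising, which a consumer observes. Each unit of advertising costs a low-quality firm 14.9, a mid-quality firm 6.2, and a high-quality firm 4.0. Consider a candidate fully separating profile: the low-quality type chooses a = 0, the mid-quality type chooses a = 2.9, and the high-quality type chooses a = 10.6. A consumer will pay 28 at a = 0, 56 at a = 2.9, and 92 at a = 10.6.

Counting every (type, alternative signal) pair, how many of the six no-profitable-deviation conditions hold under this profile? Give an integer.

6

Mid-quality (own payoff 56 − 6.2×2.9 = 38.02): to a=0 gives 28 → no gain ✓; to a=10.6 gives 92 − 6.2×10.6 = 26.28 → no gain ✓.
High-quality (own payoff 92 − 4.0×10.6 = 49.6): to a=0 gives 28 → no gain ✓; to a=2.9 gives 56 − 4.0×2.9 = 44.4 → no gain ✓.
Low-quality (own payoff 28): to a=2.9 gives 56 − 14.9×2.9 = 12.79 → no gain ✓; to a=10.6 gives 92 − 14.9×10.6 = -65.94 → no gain ✓.
6 of the 6 constraints hold; this profile is a separating equilibrium.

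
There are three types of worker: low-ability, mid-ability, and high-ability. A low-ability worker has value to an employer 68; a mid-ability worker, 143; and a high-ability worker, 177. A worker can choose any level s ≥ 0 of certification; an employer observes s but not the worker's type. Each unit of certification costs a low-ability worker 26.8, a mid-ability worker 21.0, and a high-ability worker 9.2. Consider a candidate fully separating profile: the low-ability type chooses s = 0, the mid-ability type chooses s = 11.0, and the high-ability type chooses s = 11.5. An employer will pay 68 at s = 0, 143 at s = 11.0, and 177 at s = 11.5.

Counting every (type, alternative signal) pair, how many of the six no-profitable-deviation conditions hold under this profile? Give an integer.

4

High-ability (own payoff 177 − 9.2×11.5 = 71.2): to s=0 gives 68 → no gain ✓; to s=11.0 gives 143 − 9.2×11.0 = 41.8 → no gain ✓.
Mid-ability (own payoff 143 − 21.0×11.0 = -88): to s=0 gives 68 → profitable ✗; to s=11.5 gives 177 − 21.0×11.5 = -64.5 → profitable ✗.
Low-ability (own payoff 68): to s=11.0 gives 143 − 26.8×11.0 = -151.8 → no gain ✓; to s=11.5 gives 177 − 26.8×11.5 = -131.2 → no gain ✓.
4 of the 6 constraints hold; not an equilibrium.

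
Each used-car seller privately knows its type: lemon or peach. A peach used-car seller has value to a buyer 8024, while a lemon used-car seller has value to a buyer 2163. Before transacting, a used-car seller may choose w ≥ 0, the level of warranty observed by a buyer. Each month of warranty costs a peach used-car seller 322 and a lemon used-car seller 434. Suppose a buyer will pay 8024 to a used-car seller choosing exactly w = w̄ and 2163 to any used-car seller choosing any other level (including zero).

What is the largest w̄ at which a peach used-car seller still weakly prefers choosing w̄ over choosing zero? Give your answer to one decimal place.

18.2

Choosing w̄ yields the peach type 8024 − 322·w̄; choosing zero yields 2163.
The peach type is indifferent at 8024 − 322·w̄ = 2163, i.e. w̄ = (8024 − 2163) / 322 ≈ 18.2.
For any w̄ above 18.2 the peach type would rather pool at zero, so separation collapses.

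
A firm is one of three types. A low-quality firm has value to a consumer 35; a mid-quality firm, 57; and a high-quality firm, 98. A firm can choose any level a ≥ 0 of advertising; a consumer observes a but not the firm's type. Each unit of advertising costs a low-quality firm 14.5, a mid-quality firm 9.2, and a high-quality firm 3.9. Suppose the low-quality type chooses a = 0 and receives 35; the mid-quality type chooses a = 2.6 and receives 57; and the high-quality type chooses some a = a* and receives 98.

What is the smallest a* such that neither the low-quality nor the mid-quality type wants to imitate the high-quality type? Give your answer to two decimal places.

7.06

Mid-quality type (on-path payoff 57 − 9.2×2.6 = 33.08) won't mimic when 33.08 ≥ 98 − 9.2·a*, i.e. a* ≥ 7.06.
Low-quality type (on-path payoff 35) won't mimic when 35 ≥ 98 − 14.5·a*, i.e. a* ≥ 4.34.
Both must hold, so a* = max(4.34, 7.06) = 7.06. The mid-quality type's constraint binds.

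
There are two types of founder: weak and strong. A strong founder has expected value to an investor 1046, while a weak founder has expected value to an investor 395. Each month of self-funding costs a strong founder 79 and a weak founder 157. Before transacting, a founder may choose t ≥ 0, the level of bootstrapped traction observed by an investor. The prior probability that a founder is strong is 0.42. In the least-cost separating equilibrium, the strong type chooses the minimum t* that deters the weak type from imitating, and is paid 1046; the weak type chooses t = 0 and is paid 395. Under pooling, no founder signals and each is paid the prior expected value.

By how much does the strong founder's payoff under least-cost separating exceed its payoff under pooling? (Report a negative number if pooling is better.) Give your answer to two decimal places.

50.01

Least-cost separating signal: t* solves 395 = 1046 − 157·t*, so t* = (1046 − 395)/157 ≈ 4.1465.
Strong type's separating payoff: 1046 − 79 × t* = 1046 − 79 × (1046 − 395)/157 = 1046 − 51429/157 ≈ 718.4268.
Pooling payoff: 0.42 × 1046 + 0.58 × 395 = 668.42.
Difference: 718.4268 − 668.42 = 50.0068, i.e. 50.01 to two decimal places.
The strong type prefers to separate.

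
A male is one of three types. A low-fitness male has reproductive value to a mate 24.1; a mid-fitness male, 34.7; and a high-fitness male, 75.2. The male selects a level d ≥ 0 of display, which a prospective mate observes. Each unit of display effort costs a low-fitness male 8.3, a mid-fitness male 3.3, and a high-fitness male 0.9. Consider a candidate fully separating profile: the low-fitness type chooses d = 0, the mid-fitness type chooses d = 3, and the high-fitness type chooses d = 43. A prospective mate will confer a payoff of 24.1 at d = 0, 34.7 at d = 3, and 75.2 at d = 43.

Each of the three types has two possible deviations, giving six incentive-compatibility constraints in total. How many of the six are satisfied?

6

Low-fitness (own payoff 24.1): to d=3 gives 34.7 − 8.3×3 = 9.8 → no gain ✓; to d=43 gives 75.2 − 8.3×43 = -281.7 → no gain ✓.
High-fitness (own payoff 75.2 − 0.9×43 = 36.5): to d=0 gives 24.1 → no gain ✓; to d=3 gives 34.7 − 0.9×3 = 32 → no gain ✓.
Mid-fitness (own payoff 34.7 − 3.3×3 = 24.8): to d=0 gives 24.1 → no gain ✓; to d=43 gives 75.2 − 3.3×43 = -66.7 → no gain ✓.
6 of the 6 constraints hold; this profile is a separating equilibrium.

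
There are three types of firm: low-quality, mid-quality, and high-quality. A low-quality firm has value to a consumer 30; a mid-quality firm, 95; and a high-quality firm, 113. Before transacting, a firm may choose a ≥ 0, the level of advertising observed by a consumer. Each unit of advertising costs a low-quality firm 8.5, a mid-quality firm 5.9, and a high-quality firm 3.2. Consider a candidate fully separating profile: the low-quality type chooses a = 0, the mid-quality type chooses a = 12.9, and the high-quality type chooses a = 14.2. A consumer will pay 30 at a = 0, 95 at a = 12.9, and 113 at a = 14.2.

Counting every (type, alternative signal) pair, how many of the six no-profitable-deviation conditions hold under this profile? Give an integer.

Mid-quality (own payoff 95 − 5.9×12.9 = 18.89): to a=0 gives 30 → profitable ✗; to a=14.2 gives 113 − 5.9×14.2 = 29.22 → profitable ✗.
High-quality (own payoff 113 − 3.2×14.2 = 67.56): to a=0 gives 30 → no gain ✓; to a=12.9 gives 95 − 3.2×12.9 = 53.72 → no gain ✓.
Low-quality (own payoff 30): to a=12.9 gives 95 − 8.5×12.9 = -14.65 → no gain ✓; to a=14.2 gives 113 − 8.5×14.2 = -7.7 → no gain ✓.
4 of the 6 constraints hold; not an equilibrium.

4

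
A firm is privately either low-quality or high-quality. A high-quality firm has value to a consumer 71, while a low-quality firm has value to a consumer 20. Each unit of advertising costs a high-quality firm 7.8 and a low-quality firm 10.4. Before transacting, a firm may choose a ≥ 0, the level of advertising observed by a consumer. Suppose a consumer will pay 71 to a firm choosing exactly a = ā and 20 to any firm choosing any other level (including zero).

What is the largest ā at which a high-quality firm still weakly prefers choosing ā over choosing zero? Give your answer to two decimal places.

6.54

Choosing ā yields the high-quality type 71 − 7.8·ā; choosing zero yields 20.
The high-quality type is indifferent at 71 − 7.8·ā = 20, i.e. ā = (71 − 20) / 7.8 ≈ 6.54.
For any ā above 6.54 the high-quality type would rather pool at zero, so separation collapses.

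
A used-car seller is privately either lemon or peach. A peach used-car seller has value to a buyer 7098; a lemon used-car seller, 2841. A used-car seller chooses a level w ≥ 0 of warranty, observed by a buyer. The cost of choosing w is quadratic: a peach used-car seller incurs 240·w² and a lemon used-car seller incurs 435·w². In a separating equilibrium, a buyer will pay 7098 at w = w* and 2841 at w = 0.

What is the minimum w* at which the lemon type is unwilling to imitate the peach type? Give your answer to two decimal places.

3.13

The lemon type at w = 0 receives 2841; imitating at w* yields 7098 − 435·w*².
Indifference: 2841 = 7098 − 435·w*², so w*² = (7098 − 2841) / 435 ≈ 9.7862.
w* = √9.7862 ≈ 3.13.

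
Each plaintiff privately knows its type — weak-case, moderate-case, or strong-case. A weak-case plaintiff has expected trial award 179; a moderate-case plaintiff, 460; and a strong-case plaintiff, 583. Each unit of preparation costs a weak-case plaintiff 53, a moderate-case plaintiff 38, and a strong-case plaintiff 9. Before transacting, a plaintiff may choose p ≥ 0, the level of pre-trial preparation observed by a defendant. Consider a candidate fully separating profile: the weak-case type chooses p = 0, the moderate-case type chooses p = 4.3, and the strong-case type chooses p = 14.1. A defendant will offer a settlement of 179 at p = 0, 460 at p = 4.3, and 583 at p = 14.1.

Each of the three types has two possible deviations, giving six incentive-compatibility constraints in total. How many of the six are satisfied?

5

Moderate-case (own payoff 460 − 38×4.3 = 296.6): to p=0 gives 179 → no gain ✓; to p=14.1 gives 583 − 38×14.1 = 47.2 → no gain ✓.
Strong-case (own payoff 583 − 9×14.1 = 456.1): to p=0 gives 179 → no gain ✓; to p=4.3 gives 460 − 9×4.3 = 421.3 → no gain ✓.
Weak-case (own payoff 179): to p=4.3 gives 460 − 53×4.3 = 232.1 → profitable ✗; to p=14.1 gives 583 − 53×14.1 = -164.3 → no gain ✓.
5 of the 6 constraints hold; not an equilibrium.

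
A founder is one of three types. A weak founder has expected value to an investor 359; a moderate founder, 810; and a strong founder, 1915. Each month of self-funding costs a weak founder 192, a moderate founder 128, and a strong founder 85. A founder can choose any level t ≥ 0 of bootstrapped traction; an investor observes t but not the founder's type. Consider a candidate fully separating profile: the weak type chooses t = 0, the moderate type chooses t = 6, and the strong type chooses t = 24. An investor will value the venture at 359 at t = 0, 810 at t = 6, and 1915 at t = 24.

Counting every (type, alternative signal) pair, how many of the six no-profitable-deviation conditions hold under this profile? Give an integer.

3

Strong (own payoff 1915 − 85×24 = -125): to t=0 gives 359 → profitable ✗; to t=6 gives 810 − 85×6 = 300 → profitable ✗.
Moderate (own payoff 810 − 128×6 = 42): to t=0 gives 359 → profitable ✗; to t=24 gives 1915 − 128×24 = -1157 → no gain ✓.
Weak (own payoff 359): to t=6 gives 810 − 192×6 = -342 → no gain ✓; to t=24 gives 1915 − 192×24 = -2693 → no gain ✓.
3 of the 6 constraints hold; not an equilibrium.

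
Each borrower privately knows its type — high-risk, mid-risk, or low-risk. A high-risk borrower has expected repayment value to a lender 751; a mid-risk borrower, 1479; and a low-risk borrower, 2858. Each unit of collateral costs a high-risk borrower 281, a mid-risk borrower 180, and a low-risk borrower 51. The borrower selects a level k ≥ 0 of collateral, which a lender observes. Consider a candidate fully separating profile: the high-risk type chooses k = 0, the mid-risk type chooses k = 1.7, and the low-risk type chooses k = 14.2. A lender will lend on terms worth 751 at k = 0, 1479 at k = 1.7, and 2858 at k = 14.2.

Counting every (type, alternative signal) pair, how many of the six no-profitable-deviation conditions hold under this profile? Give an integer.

Low-risk (own payoff 2858 − 51×14.2 = 2133.8): to k=0 gives 751 → no gain ✓; to k=1.7 gives 1479 − 51×1.7 = 1392.3 → no gain ✓.
Mid-risk (own payoff 1479 − 180×1.7 = 1173): to k=0 gives 751 → no gain ✓; to k=14.2 gives 2858 − 180×14.2 = 302 → no gain ✓.
High-risk (own payoff 751): to k=1.7 gives 1479 − 281×1.7 = 1001.3 → profitable ✗; to k=14.2 gives 2858 − 281×14.2 = -1132.2 → no gain ✓.
5 of the 6 constraints hold; not an equilibrium.

5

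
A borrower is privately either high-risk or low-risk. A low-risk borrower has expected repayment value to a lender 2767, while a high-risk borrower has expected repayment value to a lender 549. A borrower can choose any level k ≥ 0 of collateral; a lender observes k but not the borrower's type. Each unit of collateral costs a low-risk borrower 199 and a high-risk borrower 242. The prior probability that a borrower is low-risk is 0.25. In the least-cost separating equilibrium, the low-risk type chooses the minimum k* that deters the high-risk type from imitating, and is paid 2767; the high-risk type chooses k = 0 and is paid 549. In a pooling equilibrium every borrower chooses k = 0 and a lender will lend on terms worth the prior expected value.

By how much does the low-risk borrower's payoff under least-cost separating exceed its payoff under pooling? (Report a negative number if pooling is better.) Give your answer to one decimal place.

Least-cost separating signal: k* solves 549 = 2767 − 242·k*, so k* = (2767 − 549)/242 ≈ 9.1653.
Low-risk type's separating payoff: 2767 − 199 × k* = 2767 − 199 × (2767 − 549)/242 = 2767 − 441382/242 ≈ 943.107.
Pooling payoff: 0.25 × 2767 + 0.75 × 549 = 1103.5.
Difference: 943.107 − 1103.5 = -160.393, i.e. -160.4 to one decimal place.
The low-risk type would prefer the pooling outcome.

-160.4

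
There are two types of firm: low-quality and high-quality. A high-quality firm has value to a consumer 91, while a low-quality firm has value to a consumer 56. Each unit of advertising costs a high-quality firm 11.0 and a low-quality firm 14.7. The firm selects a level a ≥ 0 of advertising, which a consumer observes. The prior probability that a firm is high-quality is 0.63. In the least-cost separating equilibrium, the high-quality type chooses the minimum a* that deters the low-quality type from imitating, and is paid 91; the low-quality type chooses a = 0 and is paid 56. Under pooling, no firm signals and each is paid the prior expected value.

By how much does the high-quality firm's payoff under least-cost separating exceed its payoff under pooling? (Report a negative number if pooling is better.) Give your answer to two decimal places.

Least-cost separating signal: a* solves 56 = 91 − 14.7·a*, so a* = (91 − 56)/14.7 ≈ 2.3810.
High-quality type's separating payoff: 91 − 11.0 × a* = 91 − 11.0 × (91 − 56)/14.7 = 91 − 385/14.7 ≈ 64.8095.
Pooling payoff: 0.63 × 91 + 0.37 × 56 = 78.05.
Difference: 64.8095 − 78.05 = -13.2405, i.e. -13.24 to two decimal places.
The high-quality type would prefer the pooling outcome.

-13.24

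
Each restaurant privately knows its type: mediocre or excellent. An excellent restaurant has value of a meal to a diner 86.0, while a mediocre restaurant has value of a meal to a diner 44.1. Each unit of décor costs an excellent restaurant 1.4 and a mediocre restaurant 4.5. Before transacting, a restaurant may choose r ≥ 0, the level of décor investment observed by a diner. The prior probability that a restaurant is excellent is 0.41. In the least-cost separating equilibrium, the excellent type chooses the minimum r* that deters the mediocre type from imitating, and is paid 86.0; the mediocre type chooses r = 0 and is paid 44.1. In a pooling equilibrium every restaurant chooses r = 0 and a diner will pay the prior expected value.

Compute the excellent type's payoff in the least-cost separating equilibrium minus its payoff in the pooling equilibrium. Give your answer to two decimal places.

Least-cost separating signal: r* solves 44.1 = 86.0 − 4.5·r*, so r* = (86.0 − 44.1)/4.5 ≈ 9.3111.
Excellent type's separating payoff: 86.0 − 1.4 × r* = 86.0 − 1.4 × (86.0 − 44.1)/4.5 = 86.0 − 58.66/4.5 ≈ 72.9644.
Pooling payoff: 0.41 × 86.0 + 0.59 × 44.1 = 61.279.
Difference: 72.9644 − 61.279 = 11.6854, i.e. 11.69 to two decimal places.
The excellent type prefers to separate.

11.69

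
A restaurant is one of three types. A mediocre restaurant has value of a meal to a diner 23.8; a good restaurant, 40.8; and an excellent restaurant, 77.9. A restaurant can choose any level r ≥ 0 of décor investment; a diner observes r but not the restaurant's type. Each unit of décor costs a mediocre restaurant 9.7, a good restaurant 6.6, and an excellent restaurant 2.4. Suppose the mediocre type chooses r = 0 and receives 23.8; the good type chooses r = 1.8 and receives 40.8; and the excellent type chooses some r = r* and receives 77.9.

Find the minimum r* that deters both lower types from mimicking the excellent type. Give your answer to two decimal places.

Mediocre type (on-path payoff 23.8) won't mimic when 23.8 ≥ 77.9 − 9.7·r*, i.e. r* ≥ 5.58.
Good type (on-path payoff 40.8 − 6.6×1.8 = 28.92) won't mimic when 28.92 ≥ 77.9 − 6.6·r*, i.e. r* ≥ 7.42.
Both must hold, so r* = max(5.58, 7.42) = 7.42. The good type's constraint binds.

7.42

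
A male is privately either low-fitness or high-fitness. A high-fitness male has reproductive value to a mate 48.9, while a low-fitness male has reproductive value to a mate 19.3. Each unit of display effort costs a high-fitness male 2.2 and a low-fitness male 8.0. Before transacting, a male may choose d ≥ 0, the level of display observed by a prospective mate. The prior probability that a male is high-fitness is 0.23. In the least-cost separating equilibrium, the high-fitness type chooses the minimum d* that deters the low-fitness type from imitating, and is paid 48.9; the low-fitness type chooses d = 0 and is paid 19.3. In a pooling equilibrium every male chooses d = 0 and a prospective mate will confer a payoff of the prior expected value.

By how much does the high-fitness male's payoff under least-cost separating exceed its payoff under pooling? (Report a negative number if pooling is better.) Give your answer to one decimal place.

14.7

Least-cost separating signal: d* solves 19.3 = 48.9 − 8.0·d*, so d* = (48.9 − 19.3)/8.0 = 3.7.
High-fitness type's separating payoff: 48.9 − 2.2 × d* = 48.9 − 2.2 × (48.9 − 19.3)/8.0 = 48.9 − 65.12/8.0 = 40.76.
Pooling payoff: 0.23 × 48.9 + 0.77 × 19.3 = 26.108.
Difference: 40.76 − 26.108 = 14.652, i.e. 14.7 to one decimal place.
The high-fitness type prefers to separate.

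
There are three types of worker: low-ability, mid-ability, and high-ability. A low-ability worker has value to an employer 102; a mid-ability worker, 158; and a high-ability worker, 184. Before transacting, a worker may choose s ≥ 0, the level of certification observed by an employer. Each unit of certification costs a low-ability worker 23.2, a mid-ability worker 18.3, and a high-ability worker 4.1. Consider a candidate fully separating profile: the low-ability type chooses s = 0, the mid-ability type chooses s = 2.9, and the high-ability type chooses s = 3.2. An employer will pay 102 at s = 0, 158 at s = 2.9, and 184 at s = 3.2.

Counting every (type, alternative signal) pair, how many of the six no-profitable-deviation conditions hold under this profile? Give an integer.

4

Low-ability (own payoff 102): to s=2.9 gives 158 − 23.2×2.9 = 90.72 → no gain ✓; to s=3.2 gives 184 − 23.2×3.2 = 109.76 → profitable ✗.
Mid-ability (own payoff 158 − 18.3×2.9 = 104.93): to s=0 gives 102 → no gain ✓; to s=3.2 gives 184 − 18.3×3.2 = 125.44 → profitable ✗.
High-ability (own payoff 184 − 4.1×3.2 = 170.88): to s=0 gives 102 → no gain ✓; to s=2.9 gives 158 − 4.1×2.9 = 146.11 → no gain ✓.
4 of the 6 constraints hold; not an equilibrium.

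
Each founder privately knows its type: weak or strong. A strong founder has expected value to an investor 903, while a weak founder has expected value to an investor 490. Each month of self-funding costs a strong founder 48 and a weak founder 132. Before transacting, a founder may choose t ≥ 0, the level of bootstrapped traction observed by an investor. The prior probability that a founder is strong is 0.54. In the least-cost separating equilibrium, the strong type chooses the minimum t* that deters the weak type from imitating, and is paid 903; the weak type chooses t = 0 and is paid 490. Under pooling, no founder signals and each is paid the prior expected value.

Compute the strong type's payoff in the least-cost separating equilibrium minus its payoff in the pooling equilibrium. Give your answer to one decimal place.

Least-cost separating signal: t* solves 490 = 903 − 132·t*, so t* = (903 − 490)/132 ≈ 3.1288.
Strong type's separating payoff: 903 − 48 × t* = 903 − 48 × (903 − 490)/132 = 903 − 19824/132 ≈ 752.818.
Pooling payoff: 0.54 × 903 + 0.46 × 490 = 713.02.
Difference: 752.818 − 713.02 = 39.798, i.e. 39.8 to one decimal place.
The strong type prefers to separate.

39.8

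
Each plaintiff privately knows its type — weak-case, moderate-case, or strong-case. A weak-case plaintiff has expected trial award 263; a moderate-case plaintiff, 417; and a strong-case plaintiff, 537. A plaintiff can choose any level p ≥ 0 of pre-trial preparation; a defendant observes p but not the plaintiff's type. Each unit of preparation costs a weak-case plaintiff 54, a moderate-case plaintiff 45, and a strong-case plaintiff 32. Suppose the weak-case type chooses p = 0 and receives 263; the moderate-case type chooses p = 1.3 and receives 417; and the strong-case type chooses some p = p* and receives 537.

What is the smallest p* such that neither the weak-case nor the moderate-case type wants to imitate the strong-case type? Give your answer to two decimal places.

Moderate-case type (on-path payoff 417 − 45×1.3 = 358.5) won't mimic when 358.5 ≥ 537 − 45·p*, i.e. p* ≥ 3.97.
Weak-case type (on-path payoff 263) won't mimic when 263 ≥ 537 − 54·p*, i.e. p* ≥ 5.07.
Both must hold, so p* = max(5.07, 3.97) = 5.07. The weak-case type's constraint binds.

5.07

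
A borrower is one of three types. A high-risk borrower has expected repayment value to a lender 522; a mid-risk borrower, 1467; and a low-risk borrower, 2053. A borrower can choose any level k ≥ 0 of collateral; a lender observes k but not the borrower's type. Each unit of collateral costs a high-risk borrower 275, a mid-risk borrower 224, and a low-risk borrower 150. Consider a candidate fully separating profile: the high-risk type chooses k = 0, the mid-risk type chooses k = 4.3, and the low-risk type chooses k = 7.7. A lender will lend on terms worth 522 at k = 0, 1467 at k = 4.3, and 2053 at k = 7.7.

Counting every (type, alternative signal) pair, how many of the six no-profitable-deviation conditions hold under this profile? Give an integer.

5

Mid-risk (own payoff 1467 − 224×4.3 = 503.8): to k=0 gives 522 → profitable ✗; to k=7.7 gives 2053 − 224×7.7 = 328.2 → no gain ✓.
High-risk (own payoff 522): to k=4.3 gives 1467 − 275×4.3 = 284.5 → no gain ✓; to k=7.7 gives 2053 − 275×7.7 = -64.5 → no gain ✓.
Low-risk (own payoff 2053 − 150×7.7 = 898): to k=0 gives 522 → no gain ✓; to k=4.3 gives 1467 − 150×4.3 = 822 → no gain ✓.
5 of the 6 constraints hold; not an equilibrium.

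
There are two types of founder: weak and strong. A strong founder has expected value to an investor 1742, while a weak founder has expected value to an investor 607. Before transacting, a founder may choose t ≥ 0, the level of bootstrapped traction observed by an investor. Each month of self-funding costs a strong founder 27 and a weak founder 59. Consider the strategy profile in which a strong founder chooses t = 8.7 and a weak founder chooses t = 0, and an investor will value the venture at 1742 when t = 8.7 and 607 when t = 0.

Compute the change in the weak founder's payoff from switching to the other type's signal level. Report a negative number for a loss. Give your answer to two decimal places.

621.70

Playing t = 0 the weak founder receives 607.
Deviating to t = 8.7 brings payment 1742 at cost 59 × 8.7 = 513.3, netting 1228.7.
Gain from deviating: 1228.7 − 607 = 621.70.
The gain is positive, so the weak type's incentive-compatibility constraint is violated — this profile is not a separating equilibrium.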